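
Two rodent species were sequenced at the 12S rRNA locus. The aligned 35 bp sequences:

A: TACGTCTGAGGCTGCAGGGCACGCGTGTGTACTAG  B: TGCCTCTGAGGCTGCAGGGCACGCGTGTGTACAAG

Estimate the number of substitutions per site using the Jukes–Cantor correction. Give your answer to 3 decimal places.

0.091

The sequences differ at 3 of 35 sites (2, 4, 33), so p = 3/35 ≈ 0.085714.
d = −(3/4) ln(1 − 4p/3) = −0.75 ln(1 − 0.114285) = −0.75 ln(0.885715)
  = −0.75 × (-0.121360) = 0.091020 substitutions/site.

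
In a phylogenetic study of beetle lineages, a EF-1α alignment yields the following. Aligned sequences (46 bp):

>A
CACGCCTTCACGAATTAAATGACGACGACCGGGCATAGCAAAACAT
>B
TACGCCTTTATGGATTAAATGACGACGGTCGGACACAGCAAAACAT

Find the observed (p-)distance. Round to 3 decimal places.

The sequences differ at 8 of 46 positions (sites 1, 9, 11, 13, 28, 29, 33, 36).
p = 8/46 = 0.173913… ≈ 0.174 (to 3 d.p.).

0.174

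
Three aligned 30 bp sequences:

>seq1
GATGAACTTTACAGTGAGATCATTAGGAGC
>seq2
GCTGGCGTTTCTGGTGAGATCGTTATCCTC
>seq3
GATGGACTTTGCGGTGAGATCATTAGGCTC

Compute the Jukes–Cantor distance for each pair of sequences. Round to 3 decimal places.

d(seq1,seq2) = 0.572, d(seq1,seq3) = 0.188, d(seq2,seq3) = 0.330

seq1–seq2: 12/30 sites differ → p = 0.4, d = −0.75 ln(1 − 0.533333) = 0.571605 ≈ 0.572.
seq1–seq3: 5/30 sites differ → p ≈ 0.166667, d = −0.75 ln(1 − 0.222223) = 0.188487 ≈ 0.188.
seq2–seq3: 8/30 sites differ → p ≈ 0.266667, d = −0.75 ln(1 − 0.355556) = 0.329526 ≈ 0.330.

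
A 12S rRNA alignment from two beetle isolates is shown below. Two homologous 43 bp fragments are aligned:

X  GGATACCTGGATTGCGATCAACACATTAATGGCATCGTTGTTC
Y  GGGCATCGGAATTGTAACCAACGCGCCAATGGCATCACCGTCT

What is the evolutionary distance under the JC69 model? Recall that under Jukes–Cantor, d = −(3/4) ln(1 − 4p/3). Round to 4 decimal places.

The sequences differ at 17 of 43 sites, so p = 17/43 ≈ 0.395349.
d = −(3/4) ln(1 − 4p/3) = −0.75 ln(1 − 0.527132) = −0.75 ln(0.472868)
  = −0.75 × (-0.748939) = 0.561704 substitutions/site.

0.5617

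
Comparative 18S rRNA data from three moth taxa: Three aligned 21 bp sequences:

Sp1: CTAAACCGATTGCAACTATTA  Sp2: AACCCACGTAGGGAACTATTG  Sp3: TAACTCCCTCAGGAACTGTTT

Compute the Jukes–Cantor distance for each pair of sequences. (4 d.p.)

d(Sp1,Sp2) = 0.8990, d(Sp1,Sp3) = 0.8990, d(Sp2,Sp3) = 0.6355

Sp1–Sp2: 11/21 sites differ → p ≈ 0.52381, d = −0.75 ln(1 − 0.698413) = 0.899023 ≈ 0.8990.
Sp1–Sp3: 11/21 sites differ → p ≈ 0.52381, d = −0.75 ln(1 − 0.698413) = 0.899023 ≈ 0.8990.
Sp2–Sp3: 9/21 sites differ → p ≈ 0.428571, d = −0.75 ln(1 − 0.571428) = 0.635472 ≈ 0.6355.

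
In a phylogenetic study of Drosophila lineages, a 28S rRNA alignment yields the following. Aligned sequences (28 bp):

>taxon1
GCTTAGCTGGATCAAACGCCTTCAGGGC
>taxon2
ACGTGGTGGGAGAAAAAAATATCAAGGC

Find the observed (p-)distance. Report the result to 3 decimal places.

The sequences differ at 13 of 28 positions.
p = 13/28 = 0.464285… ≈ 0.464 (to 3 d.p.).

0.464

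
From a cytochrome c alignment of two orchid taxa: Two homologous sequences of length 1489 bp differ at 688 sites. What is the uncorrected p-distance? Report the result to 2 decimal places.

0.46

p = 688/1489 = 0.462055… ≈ 0.46 (to 2 d.p.).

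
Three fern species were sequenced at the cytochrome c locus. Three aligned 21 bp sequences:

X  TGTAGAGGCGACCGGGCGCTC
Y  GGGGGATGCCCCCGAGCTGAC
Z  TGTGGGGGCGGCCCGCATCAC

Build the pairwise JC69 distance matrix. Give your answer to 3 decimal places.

X–Y: 10/21 sites differ → p ≈ 0.47619, d = −0.75 ln(1 − 0.63492) = 0.755729 ≈ 0.756.
X–Z: 8/21 sites differ → p ≈ 0.380952, d = −0.75 ln(1 − 0.507936) = 0.531860 ≈ 0.532.
Y–Z: 11/21 sites differ → p ≈ 0.52381, d = −0.75 ln(1 − 0.698413) = 0.899023 ≈ 0.899.

d(X,Y) = 0.756, d(X,Z) = 0.532, d(Y,Z) = 0.899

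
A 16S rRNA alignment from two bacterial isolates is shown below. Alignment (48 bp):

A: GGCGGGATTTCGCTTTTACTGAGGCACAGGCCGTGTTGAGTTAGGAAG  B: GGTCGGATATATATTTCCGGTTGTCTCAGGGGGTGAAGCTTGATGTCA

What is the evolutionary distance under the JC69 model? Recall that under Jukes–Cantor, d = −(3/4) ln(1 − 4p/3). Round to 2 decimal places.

The sequences differ at 25 of 48 sites, so p = 25/48 ≈ 0.520833.
d = −(3/4) ln(1 − 4p/3) = −0.75 ln(1 − 0.694444) = −0.75 ln(0.305556)
  = −0.75 × (-1.185622) = 0.889217 substitutions/site.

0.89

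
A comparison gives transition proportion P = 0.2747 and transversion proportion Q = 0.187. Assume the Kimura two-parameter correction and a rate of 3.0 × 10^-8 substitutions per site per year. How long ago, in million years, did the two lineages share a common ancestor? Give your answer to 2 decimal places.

13.06

Under the Kimura two-parameter model, d = −½ ln(1 − 2P − Q) − ¼ ln(1 − 2Q).
1 − 2P − Q = 0.2636, giving −½ ln(0.2636) = 0.666661.
1 − 2Q = 0.626, giving −¼ ln(0.626) = 0.117101.
d = 0.666661 + 0.117101 = 0.783762.
Under a molecular clock d = 2μt, so t = d/(2μ) = 0.783762 / (2 × 3.0 × 10^-8) = 13.06 million years.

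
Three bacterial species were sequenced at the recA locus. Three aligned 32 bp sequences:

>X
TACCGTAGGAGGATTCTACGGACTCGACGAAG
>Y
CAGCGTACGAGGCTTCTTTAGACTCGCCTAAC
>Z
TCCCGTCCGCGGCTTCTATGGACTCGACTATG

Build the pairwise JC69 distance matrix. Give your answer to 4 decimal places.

d(X,Y) = 0.4042, d(X,Z) = 0.3041, d(Y,Z) = 0.4042

X–Y: 10/32 sites differ → p = 0.3125, d = −0.75 ln(1 − 0.416667) = 0.404248 ≈ 0.4042.
X–Z: 8/32 sites differ → p = 0.25, d = −0.75 ln(1 − 0.333333) = 0.304098 ≈ 0.3041.
Y–Z: 10/32 sites differ → p = 0.3125, d = −0.75 ln(1 − 0.416667) = 0.404248 ≈ 0.4042.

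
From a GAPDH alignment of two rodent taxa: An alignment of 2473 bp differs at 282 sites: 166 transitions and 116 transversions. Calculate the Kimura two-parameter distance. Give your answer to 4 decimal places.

0.1246

P = 166/2473 ≈ 0.067125 and Q = 116/2473 ≈ 0.046907.
Under the Kimura two-parameter model, d = −½ ln(1 − 2P − Q) − ¼ ln(1 − 2Q).
1 − 2P − Q = 0.818843, giving −½ ln(0.818843) = 0.099931.
1 − 2Q = 0.906186, giving −¼ ln(0.906186) = 0.024628.
d = 0.099931 + 0.024628 = 0.124559.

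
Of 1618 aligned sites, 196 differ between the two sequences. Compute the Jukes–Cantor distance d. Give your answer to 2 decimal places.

p = 196/1618 ≈ 0.121137.
d = −(3/4) ln(1 − 4p/3) = −0.75 ln(1 − 0.161516) = −0.75 ln(0.838484)
  = −0.75 × (-0.176160) = 0.132120 substitutions/site.

0.13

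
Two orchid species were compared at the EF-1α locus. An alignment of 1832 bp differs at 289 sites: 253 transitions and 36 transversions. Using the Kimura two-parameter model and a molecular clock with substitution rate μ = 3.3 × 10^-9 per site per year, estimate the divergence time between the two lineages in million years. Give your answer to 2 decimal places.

28.09

P = 253/1832 ≈ 0.1381 and Q = 36/1832 ≈ 0.019651.
Under the Kimura two-parameter model, d = −½ ln(1 − 2P − Q) − ¼ ln(1 − 2Q).
1 − 2P − Q = 0.704149, giving −½ ln(0.704149) = 0.175383.
1 − 2Q = 0.960698, giving −¼ ln(0.960698) = 0.010024.
d = 0.175383 + 0.010024 = 0.185407.
Under a molecular clock d = 2μt, so t = d/(2μ) = 0.185407 / (2 × 3.3 × 10^-9) = 28.09 million years.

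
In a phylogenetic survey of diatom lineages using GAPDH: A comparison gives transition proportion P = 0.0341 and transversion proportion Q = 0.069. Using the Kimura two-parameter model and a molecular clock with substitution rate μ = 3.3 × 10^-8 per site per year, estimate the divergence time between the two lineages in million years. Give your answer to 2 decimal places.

Under the Kimura two-parameter model, d = −½ ln(1 − 2P − Q) − ¼ ln(1 − 2Q).
1 − 2P − Q = 0.8628, giving −½ ln(0.8628) = 0.073786.
1 − 2Q = 0.862, giving −¼ ln(0.862) = 0.037125.
d = 0.073786 + 0.037125 = 0.110911.
Under a molecular clock d = 2μt, so t = d/(2μ) = 0.110911 / (2 × 3.3 × 10^-8) = 1.68 million years.

1.68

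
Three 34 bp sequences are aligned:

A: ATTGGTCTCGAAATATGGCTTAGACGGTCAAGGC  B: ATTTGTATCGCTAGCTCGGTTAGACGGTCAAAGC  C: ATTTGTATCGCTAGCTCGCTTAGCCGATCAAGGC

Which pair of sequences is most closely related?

A–B: 9/34 differ, p = 0.265, d = 0.326.
A–C: 9/34 differ, p = 0.265, d = 0.326.
B–C: 4/34 differ, p = 0.118, d = 0.128.
The smallest distance is between B and C.

B and C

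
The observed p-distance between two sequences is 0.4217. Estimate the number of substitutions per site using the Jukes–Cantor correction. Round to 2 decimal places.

d = −(3/4) ln(1 − 4p/3) = −0.75 ln(1 − 0.562267) = −0.75 ln(0.437733)
  = −0.75 × (-0.826146) = 0.619610 substitutions/site.

0.62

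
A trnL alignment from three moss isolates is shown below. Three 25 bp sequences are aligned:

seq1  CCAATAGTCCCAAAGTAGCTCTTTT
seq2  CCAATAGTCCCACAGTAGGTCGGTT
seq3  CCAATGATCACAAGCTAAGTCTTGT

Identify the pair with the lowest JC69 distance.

seq1–seq2: 4/25 differ, p = 0.160, d = 0.180.
seq1–seq3: 8/25 differ, p = 0.320, d = 0.417.
seq2–seq3: 10/25 differ, p = 0.400, d = 0.572.
The smallest distance is between seq1 and seq2.

seq1 and seq2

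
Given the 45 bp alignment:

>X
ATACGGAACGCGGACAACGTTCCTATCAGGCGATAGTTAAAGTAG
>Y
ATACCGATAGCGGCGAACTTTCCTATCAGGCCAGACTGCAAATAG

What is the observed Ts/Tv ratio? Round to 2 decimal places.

0.09

Transitions are A↔G and C↔T; transversions are all other mismatches.
Transitions: 1. Transversions: 11.
R = 1/11 = 0.090909… ≈ 0.09 (to 2 d.p.).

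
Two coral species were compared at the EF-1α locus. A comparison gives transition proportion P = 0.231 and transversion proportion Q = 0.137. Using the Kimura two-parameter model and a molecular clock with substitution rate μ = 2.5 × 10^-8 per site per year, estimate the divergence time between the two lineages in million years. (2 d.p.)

10.74

Under the Kimura two-parameter model, d = −½ ln(1 − 2P − Q) − ¼ ln(1 − 2Q).
1 − 2P − Q = 0.401, giving −½ ln(0.401) = 0.456897.
1 − 2Q = 0.726, giving −¼ ln(0.726) = 0.080051.
d = 0.456897 + 0.080051 = 0.536948.
Under a molecular clock d = 2μt, so t = d/(2μ) = 0.536948 / (2 × 2.5 × 10^-8) = 10.74 million years.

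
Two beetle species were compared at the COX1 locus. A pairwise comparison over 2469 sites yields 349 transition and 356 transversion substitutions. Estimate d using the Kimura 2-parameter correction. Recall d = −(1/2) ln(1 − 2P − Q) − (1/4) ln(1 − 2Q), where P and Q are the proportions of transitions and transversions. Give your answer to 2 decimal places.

0.36

P = 349/2469 ≈ 0.141353 and Q = 356/2469 ≈ 0.144188.
Under the Kimura two-parameter model, d = −½ ln(1 − 2P − Q) − ¼ ln(1 − 2Q).
1 − 2P − Q = 0.573106, giving −½ ln(0.573106) = 0.278342.
1 − 2Q = 0.711624, giving −¼ ln(0.711624) = 0.085051.
d = 0.278342 + 0.085051 = 0.363393.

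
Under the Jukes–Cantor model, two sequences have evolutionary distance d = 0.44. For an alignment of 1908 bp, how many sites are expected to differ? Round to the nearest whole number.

Invert JC69: p = (3/4)(1 − e^(−4d/3)) = 0.75 × (1 − e^(-0.586667)) = 0.75 × (1 − 0.556178) = 0.332867.
Expected differing sites = pL ≈ 0.332867 × 1908 = 635.110236 ≈ 635.

635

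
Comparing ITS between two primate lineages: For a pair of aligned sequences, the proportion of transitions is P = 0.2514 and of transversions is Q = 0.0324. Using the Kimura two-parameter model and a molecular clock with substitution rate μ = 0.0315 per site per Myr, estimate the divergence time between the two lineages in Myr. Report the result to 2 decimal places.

Under the Kimura two-parameter model, d = −½ ln(1 − 2P − Q) − ¼ ln(1 − 2Q).
1 − 2P − Q = 0.4648, giving −½ ln(0.4648) = 0.383074.
1 − 2Q = 0.9352, giving −¼ ln(0.9352) = 0.016749.
d = 0.383074 + 0.016749 = 0.399823.
Under a molecular clock d = 2μt, so t = d/(2μ) = 0.399823 / (2 × 0.0315) = 6.35 Myr.

6.35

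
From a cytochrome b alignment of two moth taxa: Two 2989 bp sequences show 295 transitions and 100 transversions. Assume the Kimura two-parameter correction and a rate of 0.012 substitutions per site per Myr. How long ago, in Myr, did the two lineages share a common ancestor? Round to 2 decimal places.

6.19

P = 295/2989 ≈ 0.098695 and Q = 100/2989 ≈ 0.033456.
Under the Kimura two-parameter model, d = −½ ln(1 − 2P − Q) − ¼ ln(1 − 2Q).
1 − 2P − Q = 0.769154, giving −½ ln(0.769154) = 0.131232.
1 − 2Q = 0.933088, giving −¼ ln(0.933088) = 0.017314.
d = 0.131232 + 0.017314 = 0.148546.
Under a molecular clock d = 2μt, so t = d/(2μ) = 0.148546 / (2 × 0.012) = 6.19 Myr.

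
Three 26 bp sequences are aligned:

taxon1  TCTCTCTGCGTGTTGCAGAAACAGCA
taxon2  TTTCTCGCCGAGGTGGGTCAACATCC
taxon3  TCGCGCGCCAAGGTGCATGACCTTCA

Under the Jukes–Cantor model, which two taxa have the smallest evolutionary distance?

taxon1–taxon2: 11/26 differ, p = 0.423, d = 0.623.
taxon1–taxon3: 12/26 differ, p = 0.462, d = 0.717.
taxon2–taxon3: 10/26 differ, p = 0.385, d = 0.539.
The smallest distance is between taxon2 and taxon3.

taxon2 and taxon3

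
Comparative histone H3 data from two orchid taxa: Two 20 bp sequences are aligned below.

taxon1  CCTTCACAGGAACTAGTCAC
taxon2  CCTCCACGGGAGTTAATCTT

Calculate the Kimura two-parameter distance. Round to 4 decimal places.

0.5513

Of 20 sites, 6 differences are transitions and 1 are transversions, so P = 6/20 = 0.3 and Q = 1/20 = 0.05.
Under the Kimura two-parameter model, d = −½ ln(1 − 2P − Q) − ¼ ln(1 − 2Q).
1 − 2P − Q = 0.35, giving −½ ln(0.35) = 0.524911.
1 − 2Q = 0.9, giving −¼ ln(0.9) = 0.026340.
d = 0.524911 + 0.026340 = 0.551251.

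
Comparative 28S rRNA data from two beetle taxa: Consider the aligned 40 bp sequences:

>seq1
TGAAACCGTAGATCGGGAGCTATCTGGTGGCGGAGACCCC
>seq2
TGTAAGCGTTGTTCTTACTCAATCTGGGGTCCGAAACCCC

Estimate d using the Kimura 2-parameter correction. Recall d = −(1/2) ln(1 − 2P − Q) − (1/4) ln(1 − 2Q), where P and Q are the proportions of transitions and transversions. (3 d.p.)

0.484

Of 40 sites, 2 differences are transitions and 12 are transversions, so P = 2/40 = 0.05 and Q = 12/40 = 0.3.
Under the Kimura two-parameter model, d = −½ ln(1 − 2P − Q) − ¼ ln(1 − 2Q).
1 − 2P − Q = 0.6, giving −½ ln(0.6) = 0.255413.
1 − 2Q = 0.4, giving −¼ ln(0.4) = 0.229073.
d = 0.255413 + 0.229073 = 0.484486.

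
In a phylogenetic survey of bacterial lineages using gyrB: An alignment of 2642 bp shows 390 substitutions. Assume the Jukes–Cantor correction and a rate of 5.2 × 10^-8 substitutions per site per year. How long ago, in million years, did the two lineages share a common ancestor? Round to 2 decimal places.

p = 390/2642 ≈ 0.147615.
d = −(3/4) ln(1 − 4p/3) = −0.75 ln(1 − 0.19682) = −0.75 ln(0.80318)
  = −0.75 × (-0.219176) = 0.164382 substitutions/site.
Under a molecular clock d = 2μt, so t = d/(2μ) = 0.164382 / (2 × 5.2 × 10^-8) = 1.58 million years.

1.58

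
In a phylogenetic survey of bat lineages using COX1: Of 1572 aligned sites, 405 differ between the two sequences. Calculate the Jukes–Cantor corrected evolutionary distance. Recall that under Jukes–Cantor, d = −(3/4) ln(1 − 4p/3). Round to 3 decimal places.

0.316

p = 405/1572 ≈ 0.257634.
d = −(3/4) ln(1 − 4p/3) = −0.75 ln(1 − 0.343512) = −0.75 ln(0.656488)
  = −0.75 × (-0.420851) = 0.315638 substitutions/site.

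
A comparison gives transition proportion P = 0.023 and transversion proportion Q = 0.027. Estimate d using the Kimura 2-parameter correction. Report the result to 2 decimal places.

0.05

Under the Kimura two-parameter model, d = −½ ln(1 − 2P − Q) − ¼ ln(1 − 2Q).
1 − 2P − Q = 0.927, giving −½ ln(0.927) = 0.037901.
1 − 2Q = 0.946, giving −¼ ln(0.946) = 0.013878.
d = 0.037901 + 0.013878 = 0.051779.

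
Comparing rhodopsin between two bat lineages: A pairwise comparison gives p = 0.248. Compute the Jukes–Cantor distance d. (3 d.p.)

0.301

d = −(3/4) ln(1 − 4p/3) = −0.75 ln(1 − 0.330667) = −0.75 ln(0.669333)
  = −0.75 × (-0.401474) = 0.301106 substitutions/site.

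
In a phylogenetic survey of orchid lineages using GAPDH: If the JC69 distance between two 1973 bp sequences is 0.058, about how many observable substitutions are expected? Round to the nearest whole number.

110

Invert JC69: p = (3/4)(1 − e^(−4d/3)) = 0.75 × (1 − e^(-0.077333)) = 0.75 × (1 − 0.925582) = 0.055814.
Expected differing sites = pL ≈ 0.055814 × 1973 = 110.121022 ≈ 110.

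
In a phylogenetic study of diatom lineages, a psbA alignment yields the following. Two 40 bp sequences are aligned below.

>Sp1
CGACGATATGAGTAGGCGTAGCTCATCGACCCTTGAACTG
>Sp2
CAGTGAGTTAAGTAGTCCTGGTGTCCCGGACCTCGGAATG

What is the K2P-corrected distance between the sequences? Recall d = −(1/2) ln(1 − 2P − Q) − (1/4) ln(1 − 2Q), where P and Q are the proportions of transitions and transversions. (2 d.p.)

0.82

Of 40 sites, 11 differences are transitions and 8 are transversions, so P = 11/40 = 0.275 and Q = 8/40 = 0.2.
Under the Kimura two-parameter model, d = −½ ln(1 − 2P − Q) − ¼ ln(1 − 2Q).
1 − 2P − Q = 0.25, giving −½ ln(0.25) = 0.693147.
1 − 2Q = 0.6, giving −¼ ln(0.6) = 0.127706.
d = 0.693147 + 0.127706 = 0.820853.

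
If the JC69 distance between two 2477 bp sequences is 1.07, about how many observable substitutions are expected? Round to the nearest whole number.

Invert JC69: p = (3/4)(1 − e^(−4d/3)) = 0.75 × (1 − e^(-1.426667)) = 0.75 × (1 − 0.240108) = 0.569919.
Expected differing sites = pL ≈ 0.569919 × 2477 = 1411.689363 ≈ 1412.

1412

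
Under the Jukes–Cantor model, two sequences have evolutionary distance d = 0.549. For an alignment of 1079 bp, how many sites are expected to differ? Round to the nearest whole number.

Invert JC69: p = (3/4)(1 − e^(−4d/3)) = 0.75 × (1 − e^(-0.732)) = 0.75 × (1 − 0.480946) = 0.389291.
Expected differing sites = pL ≈ 0.389291 × 1079 = 420.044989 ≈ 420.

420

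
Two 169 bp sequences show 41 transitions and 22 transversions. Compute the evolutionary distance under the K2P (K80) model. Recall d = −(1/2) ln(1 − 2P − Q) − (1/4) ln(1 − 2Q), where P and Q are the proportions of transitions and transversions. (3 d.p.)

P = 41/169 ≈ 0.242604 and Q = 22/169 ≈ 0.130178.
Under the Kimura two-parameter model, d = −½ ln(1 − 2P − Q) − ¼ ln(1 − 2Q).
1 − 2P − Q = 0.384614, giving −½ ln(0.384614) = 0.477758.
1 − 2Q = 0.739644, giving −¼ ln(0.739644) = 0.075397.
d = 0.477758 + 0.075397 = 0.553155.

0.553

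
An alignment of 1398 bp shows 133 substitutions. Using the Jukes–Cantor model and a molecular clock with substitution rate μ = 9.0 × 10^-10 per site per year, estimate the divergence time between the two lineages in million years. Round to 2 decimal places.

p = 133/1398 ≈ 0.095136.
d = −(3/4) ln(1 − 4p/3) = −0.75 ln(1 − 0.126848) = −0.75 ln(0.873152)
  = −0.75 × (-0.135646) = 0.101735 substitutions/site.
Under a molecular clock d = 2μt, so t = d/(2μ) = 0.101735 / (2 × 9.0 × 10^-10) = 56.52 million years.

56.52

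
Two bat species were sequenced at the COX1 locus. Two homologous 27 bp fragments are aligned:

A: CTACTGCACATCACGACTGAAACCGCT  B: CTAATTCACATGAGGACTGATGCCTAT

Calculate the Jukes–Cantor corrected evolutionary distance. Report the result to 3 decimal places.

0.377

The sequences differ at 8 of 27 sites (4, 6, 12, 14, 21, 22, 25, 26), so p = 8/27 ≈ 0.296296.
d = −(3/4) ln(1 − 4p/3) = −0.75 ln(1 − 0.395061) = −0.75 ln(0.604939)
  = −0.75 × (-0.502628) = 0.376971 substitutions/site.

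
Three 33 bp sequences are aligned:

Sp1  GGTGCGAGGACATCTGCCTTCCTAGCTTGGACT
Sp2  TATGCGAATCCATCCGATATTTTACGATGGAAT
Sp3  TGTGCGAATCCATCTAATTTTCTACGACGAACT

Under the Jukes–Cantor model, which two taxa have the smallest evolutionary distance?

Sp2 and Sp3

Sp1–Sp2: 15/33 differ, p = 0.455, d = 0.699.
Sp1–Sp3: 13/33 differ, p = 0.394, d = 0.559.
Sp2–Sp3: 8/33 differ, p = 0.242, d = 0.293.
The smallest distance is between Sp2 and Sp3.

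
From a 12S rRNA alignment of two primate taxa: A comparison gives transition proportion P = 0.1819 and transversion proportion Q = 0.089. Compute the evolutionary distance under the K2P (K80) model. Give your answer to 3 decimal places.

0.350

Under the Kimura two-parameter model, d = −½ ln(1 − 2P − Q) − ¼ ln(1 − 2Q).
1 − 2P − Q = 0.5472, giving −½ ln(0.5472) = 0.301470.
1 − 2Q = 0.822, giving −¼ ln(0.822) = 0.049004.
d = 0.301470 + 0.049004 = 0.350474.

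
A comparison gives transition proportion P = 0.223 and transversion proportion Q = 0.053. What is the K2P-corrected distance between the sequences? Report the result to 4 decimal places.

0.3736

Under the Kimura two-parameter model, d = −½ ln(1 − 2P − Q) − ¼ ln(1 − 2Q).
1 − 2P − Q = 0.501, giving −½ ln(0.501) = 0.345575.
1 − 2Q = 0.894, giving −¼ ln(0.894) = 0.028012.
d = 0.345575 + 0.028012 = 0.373587.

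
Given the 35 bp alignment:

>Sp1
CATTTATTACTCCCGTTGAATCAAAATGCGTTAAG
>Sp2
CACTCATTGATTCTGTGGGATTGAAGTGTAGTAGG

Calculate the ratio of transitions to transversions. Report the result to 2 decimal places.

Transitions are A↔G and C↔T; transversions are all other mismatches.
Transitions: 12. Transversions: 3.
R = 12/3 = 4.00.

4.00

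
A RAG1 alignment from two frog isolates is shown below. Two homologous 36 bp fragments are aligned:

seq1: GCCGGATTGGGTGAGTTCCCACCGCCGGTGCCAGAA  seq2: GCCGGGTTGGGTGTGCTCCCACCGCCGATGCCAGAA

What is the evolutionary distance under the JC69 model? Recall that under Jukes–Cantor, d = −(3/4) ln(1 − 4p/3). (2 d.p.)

The sequences differ at 4 of 36 sites (6, 14, 16, 28), so p = 4/36 ≈ 0.111111.
d = −(3/4) ln(1 − 4p/3) = −0.75 ln(1 − 0.148148) = −0.75 ln(0.851852)
  = −0.75 × (-0.160342) = 0.120257 substitutions/site.

0.12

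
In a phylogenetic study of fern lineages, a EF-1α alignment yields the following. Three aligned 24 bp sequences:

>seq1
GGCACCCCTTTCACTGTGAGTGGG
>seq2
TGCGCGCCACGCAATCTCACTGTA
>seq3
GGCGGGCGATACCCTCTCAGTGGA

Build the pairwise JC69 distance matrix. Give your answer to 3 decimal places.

d(seq1,seq2) = 0.824, d(seq1,seq3) = 0.608, d(seq2,seq3) = 0.520

seq1–seq2: 12/24 sites differ → p = 0.5, d = −0.75 ln(1 − 0.666667) = 0.823960 ≈ 0.824.
seq1–seq3: 10/24 sites differ → p ≈ 0.416667, d = −0.75 ln(1 − 0.555556) = 0.608198 ≈ 0.608.
seq2–seq3: 9/24 sites differ → p = 0.375, d = −0.75 ln(1 − 0.5) = 0.519860 ≈ 0.520.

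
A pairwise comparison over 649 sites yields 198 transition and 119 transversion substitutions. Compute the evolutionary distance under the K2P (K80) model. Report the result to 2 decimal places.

0.90

P = 198/649 ≈ 0.305085 and Q = 119/649 ≈ 0.183359.
Under the Kimura two-parameter model, d = −½ ln(1 − 2P − Q) − ¼ ln(1 − 2Q).
1 − 2P − Q = 0.206471, giving −½ ln(0.206471) = 0.788798.
1 − 2Q = 0.633282, giving −¼ ln(0.633282) = 0.114210.
d = 0.788798 + 0.114210 = 0.903008.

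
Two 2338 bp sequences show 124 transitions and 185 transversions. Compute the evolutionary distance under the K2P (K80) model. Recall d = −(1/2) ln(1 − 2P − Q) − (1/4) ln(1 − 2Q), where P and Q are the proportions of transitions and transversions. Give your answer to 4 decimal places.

0.1455

P = 124/2338 ≈ 0.053037 and Q = 185/2338 ≈ 0.079127.
Under the Kimura two-parameter model, d = −½ ln(1 − 2P − Q) − ¼ ln(1 − 2Q).
1 − 2P − Q = 0.814799, giving −½ ln(0.814799) = 0.102407.
1 − 2Q = 0.841746, giving −¼ ln(0.841746) = 0.043069.
d = 0.102407 + 0.043069 = 0.145476.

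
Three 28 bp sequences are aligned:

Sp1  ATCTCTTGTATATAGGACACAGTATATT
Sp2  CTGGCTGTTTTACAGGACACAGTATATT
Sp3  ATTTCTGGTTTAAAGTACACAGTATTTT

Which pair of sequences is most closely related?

Sp1–Sp2: 7/28 differ, p = 0.250, d = 0.304.
Sp1–Sp3: 6/28 differ, p = 0.214, d = 0.252.
Sp2–Sp3: 7/28 differ, p = 0.250, d = 0.304.
The smallest distance is between Sp1 and Sp3.

Sp1 and Sp3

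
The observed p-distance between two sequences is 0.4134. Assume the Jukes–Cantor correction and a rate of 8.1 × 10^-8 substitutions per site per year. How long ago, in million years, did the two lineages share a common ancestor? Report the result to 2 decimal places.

d = −(3/4) ln(1 − 4p/3) = −0.75 ln(1 − 0.5512) = −0.75 ln(0.4488)
  = −0.75 × (-0.801178) = 0.600884 substitutions/site.
Under a molecular clock d = 2μt, so t = d/(2μ) = 0.600884 / (2 × 8.1 × 10^-8) = 3.71 million years.

3.71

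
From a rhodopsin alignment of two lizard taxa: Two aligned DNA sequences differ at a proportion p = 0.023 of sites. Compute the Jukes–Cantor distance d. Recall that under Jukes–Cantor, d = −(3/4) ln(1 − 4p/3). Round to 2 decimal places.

0.02

d = −(3/4) ln(1 − 4p/3) = −0.75 ln(1 − 0.030667) = −0.75 ln(0.969333)
  = −0.75 × (-0.031147) = 0.023360 substitutions/site.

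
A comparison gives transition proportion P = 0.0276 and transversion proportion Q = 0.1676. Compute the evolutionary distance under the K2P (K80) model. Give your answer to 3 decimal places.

Under the Kimura two-parameter model, d = −½ ln(1 − 2P − Q) − ¼ ln(1 − 2Q).
1 − 2P − Q = 0.7772, giving −½ ln(0.7772) = 0.126029.
1 − 2Q = 0.6648, giving −¼ ln(0.6648) = 0.102067.
d = 0.126029 + 0.102067 = 0.228096.

0.228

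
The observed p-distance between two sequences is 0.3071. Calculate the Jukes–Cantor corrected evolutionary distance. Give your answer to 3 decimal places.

0.395

d = −(3/4) ln(1 − 4p/3) = −0.75 ln(1 − 0.409467) = −0.75 ln(0.590533)
  = −0.75 × (-0.526730) = 0.395048 substitutions/site.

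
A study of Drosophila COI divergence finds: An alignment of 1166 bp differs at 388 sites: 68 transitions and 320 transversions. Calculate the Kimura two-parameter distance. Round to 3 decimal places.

P = 68/1166 ≈ 0.058319 and Q = 320/1166 ≈ 0.274443.
Under the Kimura two-parameter model, d = −½ ln(1 − 2P − Q) − ¼ ln(1 − 2Q).
1 − 2P − Q = 0.608919, giving −½ ln(0.608919) = 0.248035.
1 − 2Q = 0.451114, giving −¼ ln(0.451114) = 0.199009.
d = 0.248035 + 0.199009 = 0.447044.

0.447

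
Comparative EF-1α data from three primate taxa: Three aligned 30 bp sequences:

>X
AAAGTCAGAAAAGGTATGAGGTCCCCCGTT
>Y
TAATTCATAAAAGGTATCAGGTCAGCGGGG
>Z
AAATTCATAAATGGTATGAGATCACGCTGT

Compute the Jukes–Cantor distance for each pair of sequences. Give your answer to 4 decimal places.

X–Y: 9/30 sites differ → p = 0.3, d = −0.75 ln(1 − 0.4) = 0.383119 ≈ 0.3831.
X–Z: 8/30 sites differ → p ≈ 0.266667, d = −0.75 ln(1 − 0.355556) = 0.329526 ≈ 0.3295.
Y–Z: 9/30 sites differ → p = 0.3, d = −0.75 ln(1 − 0.4) = 0.383119 ≈ 0.3831.

d(X,Y) = 0.3831, d(X,Z) = 0.3295, d(Y,Z) = 0.3831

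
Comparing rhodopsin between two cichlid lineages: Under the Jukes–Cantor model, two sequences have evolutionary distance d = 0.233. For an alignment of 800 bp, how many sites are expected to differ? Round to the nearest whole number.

Invert JC69: p = (3/4)(1 − e^(−4d/3)) = 0.75 × (1 − e^(-0.310667)) = 0.75 × (1 − 0.732958) = 0.200282.
Expected differing sites = pL ≈ 0.200282 × 800 = 160.2256 ≈ 160.

160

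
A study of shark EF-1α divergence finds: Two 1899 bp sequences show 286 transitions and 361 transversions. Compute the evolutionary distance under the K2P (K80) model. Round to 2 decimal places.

P = 286/1899 ≈ 0.150606 and Q = 361/1899 ≈ 0.1901.
Under the Kimura two-parameter model, d = −½ ln(1 − 2P − Q) − ¼ ln(1 − 2Q).
1 − 2P − Q = 0.508688, giving −½ ln(0.508688) = 0.337960.
1 − 2Q = 0.6198, giving −¼ ln(0.6198) = 0.119590.
d = 0.337960 + 0.119590 = 0.457550.

0.46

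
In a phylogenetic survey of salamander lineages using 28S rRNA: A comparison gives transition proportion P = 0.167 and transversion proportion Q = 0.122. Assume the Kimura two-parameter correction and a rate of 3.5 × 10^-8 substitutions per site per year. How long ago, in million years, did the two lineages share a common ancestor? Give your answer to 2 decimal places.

Under the Kimura two-parameter model, d = −½ ln(1 − 2P − Q) − ¼ ln(1 − 2Q).
1 − 2P − Q = 0.544, giving −½ ln(0.544) = 0.304403.
1 − 2Q = 0.756, giving −¼ ln(0.756) = 0.069928.
d = 0.304403 + 0.069928 = 0.374331.
Under a molecular clock d = 2μt, so t = d/(2μ) = 0.374331 / (2 × 3.5 × 10^-8) = 5.35 million years.

5.35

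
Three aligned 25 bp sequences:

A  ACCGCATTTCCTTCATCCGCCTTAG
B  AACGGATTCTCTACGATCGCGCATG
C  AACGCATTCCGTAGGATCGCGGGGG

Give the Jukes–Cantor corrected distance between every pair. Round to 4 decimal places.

A–B: 12/25 sites differ → p = 0.48, d = −0.75 ln(1 − 0.64) = 0.766238 ≈ 0.7662.
A–C: 12/25 sites differ → p = 0.48, d = −0.75 ln(1 − 0.64) = 0.766238 ≈ 0.7662.
B–C: 7/25 sites differ → p = 0.28, d = −0.75 ln(1 − 0.373333) = 0.350505 ≈ 0.3505.

d(A,B) = 0.7662, d(A,C) = 0.7662, d(B,C) = 0.3505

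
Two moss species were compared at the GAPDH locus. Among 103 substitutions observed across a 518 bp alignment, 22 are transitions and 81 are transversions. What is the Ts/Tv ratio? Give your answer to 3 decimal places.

0.272

R = 22/81 = 0.271604… ≈ 0.272 (to 3 d.p.).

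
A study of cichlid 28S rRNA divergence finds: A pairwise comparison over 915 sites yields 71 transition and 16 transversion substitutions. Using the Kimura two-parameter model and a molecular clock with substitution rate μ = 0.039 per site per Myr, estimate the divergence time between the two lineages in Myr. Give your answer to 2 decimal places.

P = 71/915 ≈ 0.077596 and Q = 16/915 ≈ 0.017486.
Under the Kimura two-parameter model, d = −½ ln(1 − 2P − Q) − ¼ ln(1 − 2Q).
1 − 2P − Q = 0.827322, giving −½ ln(0.827322) = 0.094781.
1 − 2Q = 0.965028, giving −¼ ln(0.965028) = 0.008900.
d = 0.094781 + 0.008900 = 0.103681.
Under a molecular clock d = 2μt, so t = d/(2μ) = 0.103681 / (2 × 0.039) = 1.33 Myr.

1.33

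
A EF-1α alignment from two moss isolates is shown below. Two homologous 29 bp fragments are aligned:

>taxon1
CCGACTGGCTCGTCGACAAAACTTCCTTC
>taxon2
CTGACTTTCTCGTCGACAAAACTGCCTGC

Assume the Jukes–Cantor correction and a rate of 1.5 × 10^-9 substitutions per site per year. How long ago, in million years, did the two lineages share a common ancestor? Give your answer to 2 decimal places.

65.30

The sequences differ at 5 of 29 sites (2, 7, 8, 24, 28), so p = 5/29 ≈ 0.172414.
d = −(3/4) ln(1 − 4p/3) = −0.75 ln(1 − 0.229885) = −0.75 ln(0.770115)
  = −0.75 × (-0.261215) = 0.195911 substitutions/site.
Under a molecular clock d = 2μt, so t = d/(2μ) = 0.195911 / (2 × 1.5 × 10^-9) = 65.30 million years.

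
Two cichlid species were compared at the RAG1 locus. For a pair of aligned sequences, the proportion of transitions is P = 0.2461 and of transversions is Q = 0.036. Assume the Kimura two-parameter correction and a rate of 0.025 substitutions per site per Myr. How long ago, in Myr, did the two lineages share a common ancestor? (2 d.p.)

7.89

Under the Kimura two-parameter model, d = −½ ln(1 − 2P − Q) − ¼ ln(1 − 2Q).
1 − 2P − Q = 0.4718, giving −½ ln(0.4718) = 0.375600.
1 − 2Q = 0.928, giving −¼ ln(0.928) = 0.018681.
d = 0.375600 + 0.018681 = 0.394281.
Under a molecular clock d = 2μt, so t = d/(2μ) = 0.394281 / (2 × 0.025) = 7.89 Myr.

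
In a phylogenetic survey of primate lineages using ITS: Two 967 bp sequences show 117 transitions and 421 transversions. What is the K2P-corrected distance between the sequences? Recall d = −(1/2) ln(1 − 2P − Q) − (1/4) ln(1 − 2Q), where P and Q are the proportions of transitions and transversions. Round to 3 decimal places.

1.077

P = 117/967 ≈ 0.120993 and Q = 421/967 ≈ 0.435367.
Under the Kimura two-parameter model, d = −½ ln(1 − 2P − Q) − ¼ ln(1 − 2Q).
1 − 2P − Q = 0.322647, giving −½ ln(0.322647) = 0.565598.
1 − 2Q = 0.129266, giving −¼ ln(0.129266) = 0.511471.
d = 0.565598 + 0.511471 = 1.077069.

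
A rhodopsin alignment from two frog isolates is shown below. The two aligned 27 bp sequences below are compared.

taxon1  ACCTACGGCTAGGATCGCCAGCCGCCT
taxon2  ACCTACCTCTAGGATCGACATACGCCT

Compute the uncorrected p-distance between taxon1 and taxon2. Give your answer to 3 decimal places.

0.185

The sequences differ at 5 of 27 positions (sites 7, 8, 18, 21, 22).
p = 5/27 = 0.185185… ≈ 0.185 (to 3 d.p.).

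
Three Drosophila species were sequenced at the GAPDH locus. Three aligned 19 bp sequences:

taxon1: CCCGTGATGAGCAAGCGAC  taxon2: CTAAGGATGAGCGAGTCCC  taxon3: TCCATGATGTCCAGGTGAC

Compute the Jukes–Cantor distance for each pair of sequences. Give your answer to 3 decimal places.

d(taxon1,taxon2) = 0.618, d(taxon1,taxon3) = 0.410, d(taxon2,taxon3) = 0.907

taxon1–taxon2: 8/19 sites differ → p ≈ 0.421053, d = −0.75 ln(1 − 0.561404) = 0.618132 ≈ 0.618.
taxon1–taxon3: 6/19 sites differ → p ≈ 0.315789, d = −0.75 ln(1 − 0.421052) = 0.409907 ≈ 0.410.
taxon2–taxon3: 10/19 sites differ → p ≈ 0.526316, d = −0.75 ln(1 − 0.701755) = 0.907380 ≈ 0.907.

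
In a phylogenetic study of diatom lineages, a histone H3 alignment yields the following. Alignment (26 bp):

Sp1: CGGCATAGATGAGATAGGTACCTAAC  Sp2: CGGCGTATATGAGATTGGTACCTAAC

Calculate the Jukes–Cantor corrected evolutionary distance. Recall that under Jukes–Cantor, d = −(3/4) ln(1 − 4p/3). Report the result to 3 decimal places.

The sequences differ at 3 of 26 sites (5, 8, 16), so p = 3/26 ≈ 0.115385.
d = −(3/4) ln(1 − 4p/3) = −0.75 ln(1 − 0.153847) = −0.75 ln(0.846153)
  = −0.75 × (-0.167055) = 0.125291 substitutions/site.

0.125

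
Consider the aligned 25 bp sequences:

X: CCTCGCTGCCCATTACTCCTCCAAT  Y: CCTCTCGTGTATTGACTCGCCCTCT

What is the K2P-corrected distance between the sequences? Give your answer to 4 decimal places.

0.8128

Of 25 sites, 2 differences are transitions and 10 are transversions, so P = 2/25 = 0.08 and Q = 10/25 = 0.4.
Under the Kimura two-parameter model, d = −½ ln(1 − 2P − Q) − ¼ ln(1 − 2Q).
1 − 2P − Q = 0.44, giving −½ ln(0.44) = 0.410490.
1 − 2Q = 0.2, giving −¼ ln(0.2) = 0.402359.
d = 0.410490 + 0.402359 = 0.812849.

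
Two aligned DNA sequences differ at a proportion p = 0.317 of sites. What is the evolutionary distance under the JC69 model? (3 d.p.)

0.412

d = −(3/4) ln(1 − 4p/3) = −0.75 ln(1 − 0.422667) = −0.75 ln(0.577333)
  = −0.75 × (-0.549336) = 0.412002 substitutions/site.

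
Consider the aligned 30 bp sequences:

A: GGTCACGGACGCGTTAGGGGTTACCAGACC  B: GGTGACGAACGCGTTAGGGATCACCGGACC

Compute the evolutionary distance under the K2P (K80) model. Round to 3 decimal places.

0.196

Of 30 sites, 4 differences are transitions and 1 are transversions, so P = 4/30 ≈ 0.133333 and Q = 1/30 ≈ 0.033333.
Under the Kimura two-parameter model, d = −½ ln(1 − 2P − Q) − ¼ ln(1 − 2Q).
1 − 2P − Q = 0.700001, giving −½ ln(0.700001) = 0.178337.
1 − 2Q = 0.933334, giving −¼ ln(0.933334) = 0.017248.
d = 0.178337 + 0.017248 = 0.195585.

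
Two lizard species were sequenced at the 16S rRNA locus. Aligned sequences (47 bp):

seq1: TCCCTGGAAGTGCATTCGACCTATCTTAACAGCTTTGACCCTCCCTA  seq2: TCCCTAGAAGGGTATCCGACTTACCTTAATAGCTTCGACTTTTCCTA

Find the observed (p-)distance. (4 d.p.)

The sequences differ at 11 of 47 positions.
p = 11/47 = 0.234042… ≈ 0.2340 (to 4 d.p.).

0.2340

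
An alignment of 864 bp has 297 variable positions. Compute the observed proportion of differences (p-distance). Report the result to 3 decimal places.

0.344

p = 297/864 = 0.34375 ≈ 0.344 (to 3 d.p.).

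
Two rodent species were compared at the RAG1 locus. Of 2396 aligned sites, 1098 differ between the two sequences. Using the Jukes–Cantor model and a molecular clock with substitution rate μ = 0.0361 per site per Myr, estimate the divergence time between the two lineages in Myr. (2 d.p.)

p = 1098/2396 ≈ 0.458264.
d = −(3/4) ln(1 − 4p/3) = −0.75 ln(1 − 0.611019) = −0.75 ln(0.388981)
  = −0.75 × (-0.944225) = 0.708169 substitutions/site.
Under a molecular clock d = 2μt, so t = d/(2μ) = 0.708169 / (2 × 0.0361) = 9.81 Myr.

9.81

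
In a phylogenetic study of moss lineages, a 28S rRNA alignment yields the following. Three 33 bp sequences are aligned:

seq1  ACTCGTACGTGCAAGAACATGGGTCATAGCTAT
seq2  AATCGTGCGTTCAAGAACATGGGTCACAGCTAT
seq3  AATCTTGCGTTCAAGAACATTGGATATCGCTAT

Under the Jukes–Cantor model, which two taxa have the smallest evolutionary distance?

seq1 and seq2

seq1–seq2: 4/33 differ, p = 0.121, d = 0.132.
seq1–seq3: 8/33 differ, p = 0.242, d = 0.293.
seq2–seq3: 6/33 differ, p = 0.182, d = 0.208.
The smallest distance is between seq1 and seq2.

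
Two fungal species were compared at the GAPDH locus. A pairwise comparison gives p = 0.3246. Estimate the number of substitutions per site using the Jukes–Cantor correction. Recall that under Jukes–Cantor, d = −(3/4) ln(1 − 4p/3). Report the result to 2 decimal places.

0.43

d = −(3/4) ln(1 − 4p/3) = −0.75 ln(1 − 0.4328) = −0.75 ln(0.5672)
  = −0.75 × (-0.567043) = 0.425282 substitutions/site.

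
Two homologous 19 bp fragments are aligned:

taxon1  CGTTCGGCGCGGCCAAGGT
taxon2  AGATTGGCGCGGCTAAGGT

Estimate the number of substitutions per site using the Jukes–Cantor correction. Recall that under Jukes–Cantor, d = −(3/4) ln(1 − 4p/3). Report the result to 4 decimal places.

0.2471

The sequences differ at 4 of 19 sites (1, 3, 5, 14), so p = 4/19 ≈ 0.210526.
d = −(3/4) ln(1 − 4p/3) = −0.75 ln(1 − 0.280701) = −0.75 ln(0.719299)
  = −0.75 × (-0.329478) = 0.247109 substitutions/site.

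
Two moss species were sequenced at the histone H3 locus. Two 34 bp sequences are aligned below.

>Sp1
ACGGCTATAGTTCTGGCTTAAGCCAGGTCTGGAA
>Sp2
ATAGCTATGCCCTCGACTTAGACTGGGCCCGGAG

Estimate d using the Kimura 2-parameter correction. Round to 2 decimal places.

Of 34 sites, 15 differences are transitions and 1 are transversions, so P = 15/34 ≈ 0.441176 and Q = 1/34 ≈ 0.029412.
Under the Kimura two-parameter model, d = −½ ln(1 − 2P − Q) − ¼ ln(1 − 2Q).
1 − 2P − Q = 0.088236, giving −½ ln(0.088236) = 1.213870.
1 − 2Q = 0.941176, giving −¼ ln(0.941176) = 0.015156.
d = 1.213870 + 0.015156 = 1.229026.

1.23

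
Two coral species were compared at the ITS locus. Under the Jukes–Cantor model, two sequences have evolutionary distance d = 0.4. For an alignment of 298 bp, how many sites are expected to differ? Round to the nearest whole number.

92

Invert JC69: p = (3/4)(1 − e^(−4d/3)) = 0.75 × (1 − e^(-0.533333)) = 0.75 × (1 − 0.586646) = 0.310016.
Expected differing sites = pL ≈ 0.310016 × 298 = 92.384768 ≈ 92.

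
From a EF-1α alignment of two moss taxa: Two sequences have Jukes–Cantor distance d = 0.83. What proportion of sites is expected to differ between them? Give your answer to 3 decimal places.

0.502

p = (3/4)(1 − e^(−4d/3)) = 0.75 × (1 − e^(-1.106667)) = 0.75 × (1 − 0.330659) = 0.502006.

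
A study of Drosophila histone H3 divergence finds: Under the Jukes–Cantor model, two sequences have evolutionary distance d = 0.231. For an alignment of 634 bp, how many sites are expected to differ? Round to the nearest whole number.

126

Invert JC69: p = (3/4)(1 − e^(−4d/3)) = 0.75 × (1 − e^(-0.308)) = 0.75 × (1 − 0.734915) = 0.198814.
Expected differing sites = pL ≈ 0.198814 × 634 = 126.048076 ≈ 126.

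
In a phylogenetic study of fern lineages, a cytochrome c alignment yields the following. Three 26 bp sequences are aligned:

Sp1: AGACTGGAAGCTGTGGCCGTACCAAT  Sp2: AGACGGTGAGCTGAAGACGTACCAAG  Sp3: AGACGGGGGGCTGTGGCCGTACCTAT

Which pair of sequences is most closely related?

Sp1 and Sp3

Sp1–Sp2: 7/26 differ, p = 0.269, d = 0.334.
Sp1–Sp3: 4/26 differ, p = 0.154, d = 0.172.
Sp2–Sp3: 7/26 differ, p = 0.269, d = 0.334.
The smallest distance is between Sp1 and Sp3.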